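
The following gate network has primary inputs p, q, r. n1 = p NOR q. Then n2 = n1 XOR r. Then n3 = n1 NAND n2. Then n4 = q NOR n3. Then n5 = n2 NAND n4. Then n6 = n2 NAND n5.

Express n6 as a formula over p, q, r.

((p NOR q) XOR r) NAND (((p NOR q) XOR r) NAND (q NOR ((p NOR q) NAND ((p NOR q) XOR r))))

n1 = p NOR q
n2 = n1 XOR r = (p NOR q) XOR r
n3 = n1 NAND n2 = (p NOR q) NAND ((p NOR q) XOR r)
n4 = q NOR n3 = q NOR ((p NOR q) NAND ((p NOR q) XOR r))
n5 = n2 NAND n4 = ((p NOR q) XOR r) NAND (q NOR ((p NOR q) NAND ((p NOR q) XOR r)))
n6 = n2 NAND n5 = ((p NOR q) XOR r) NAND (((p NOR q) XOR r) NAND (q NOR ((p NOR q) NAND ((p NOR q) XOR r))))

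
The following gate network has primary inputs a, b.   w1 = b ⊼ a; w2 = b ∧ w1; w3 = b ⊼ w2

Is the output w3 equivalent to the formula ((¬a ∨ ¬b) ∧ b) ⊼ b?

w1 = b ⊼ a
w2 = b ∧ w1 = b ∧ (b ⊼ a)
w3 = b ⊼ w2 = b ⊼ (b ∧ (b ⊼ a))
At a=0, b=1: circuit gives 0, formula gives 0.
At a=0, b=0: circuit gives 1, formula gives 1.
Agrees on all 4 inputs.

Yes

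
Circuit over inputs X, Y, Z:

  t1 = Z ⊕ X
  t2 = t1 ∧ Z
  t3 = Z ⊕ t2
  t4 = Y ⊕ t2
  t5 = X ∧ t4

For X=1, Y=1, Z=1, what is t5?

t1 = 1 ⊕ 1 = 0
t2 = 0 ∧ 1 = 0
t4 = 1 ⊕ 0 = 1
t5 = 1 ∧ 1 = 1

1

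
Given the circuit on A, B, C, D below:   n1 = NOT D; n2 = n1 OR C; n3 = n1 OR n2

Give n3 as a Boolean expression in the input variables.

NOT D OR (NOT D OR C)

n1 = NOT D
n2 = n1 OR C = NOT D OR C
n3 = n1 OR n2 = NOT D OR (NOT D OR C)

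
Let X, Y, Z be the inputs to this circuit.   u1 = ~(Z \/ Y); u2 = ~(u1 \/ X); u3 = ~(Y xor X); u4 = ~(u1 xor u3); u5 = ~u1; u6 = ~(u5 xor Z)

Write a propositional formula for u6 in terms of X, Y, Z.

~(~(~(Z \/ Y)) xor Z)

u1 = ~(Z \/ Y)
u5 = ~u1 = ~(~(Z \/ Y))
u6 = ~(u5 xor Z) = ~(~(~(Z \/ Y)) xor Z)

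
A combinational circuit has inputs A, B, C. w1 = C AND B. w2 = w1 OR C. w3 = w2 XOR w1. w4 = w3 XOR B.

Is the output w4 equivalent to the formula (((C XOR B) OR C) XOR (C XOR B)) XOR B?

No

w1 = C AND B
w2 = w1 OR C = (C AND B) OR C
w3 = w2 XOR w1 = ((C AND B) OR C) XOR (C AND B)
w4 = w3 XOR B = (((C AND B) OR C) XOR (C AND B)) XOR B
At A=0, B=0, C=1: circuit gives 1, formula gives 0.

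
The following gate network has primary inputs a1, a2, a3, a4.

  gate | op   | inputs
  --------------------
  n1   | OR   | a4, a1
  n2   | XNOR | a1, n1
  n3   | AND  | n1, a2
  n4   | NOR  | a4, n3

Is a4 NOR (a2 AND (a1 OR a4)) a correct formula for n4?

Yes

n1 = a4 OR a1
n3 = n1 AND a2 = (a4 OR a1) AND a2
n4 = a4 NOR n3 = a4 NOR ((a4 OR a1) AND a2)
At a1=0, a2=0, a3=0, a4=1: circuit gives 0, formula gives 0.
At a1=0, a2=0, a3=0, a4=0: circuit gives 1, formula gives 1.
Agrees on all 16 inputs.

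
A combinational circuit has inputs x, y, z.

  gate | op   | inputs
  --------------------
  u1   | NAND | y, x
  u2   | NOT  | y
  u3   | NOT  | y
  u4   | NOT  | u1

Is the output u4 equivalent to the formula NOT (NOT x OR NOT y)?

Yes

u1 = y NAND x
u4 = NOT u1 = NOT (y NAND x)
At x=0, y=0, z=0: circuit gives 0, formula gives 0.
At x=1, y=1, z=0: circuit gives 1, formula gives 1.
Agrees on all 8 inputs.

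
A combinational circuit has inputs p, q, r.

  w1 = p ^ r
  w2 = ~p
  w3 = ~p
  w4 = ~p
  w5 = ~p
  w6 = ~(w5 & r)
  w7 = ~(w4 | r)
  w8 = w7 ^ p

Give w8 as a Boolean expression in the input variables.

w4 = ~p
w7 = ~(w4 | r) = ~(~p | r)
w8 = w7 ^ p = (~(~p | r)) ^ p

(~(~p | r)) ^ p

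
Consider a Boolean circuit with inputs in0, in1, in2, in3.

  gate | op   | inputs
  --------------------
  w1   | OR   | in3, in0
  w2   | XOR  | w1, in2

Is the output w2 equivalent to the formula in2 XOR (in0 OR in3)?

Yes

w1 = in3 OR in0
w2 = w1 XOR in2 = (in3 OR in0) XOR in2
At in0=0, in1=0, in2=0, in3=0: circuit gives 0, formula gives 0.
At in0=0, in1=0, in2=0, in3=1: circuit gives 1, formula gives 1.
Agrees on all 16 inputs.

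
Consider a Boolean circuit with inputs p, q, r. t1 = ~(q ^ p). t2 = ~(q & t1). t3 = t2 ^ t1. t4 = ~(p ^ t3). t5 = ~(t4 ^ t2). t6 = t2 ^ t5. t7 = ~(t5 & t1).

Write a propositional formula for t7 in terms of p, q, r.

t1 = ~(q ^ p)
t2 = ~(q & t1) = ~(q & (~(q ^ p)))
t3 = t2 ^ t1 = (~(q & (~(q ^ p)))) ^ (~(q ^ p))
t4 = ~(p ^ t3) = ~(p ^ ((~(q & (~(q ^ p)))) ^ (~(q ^ p))))
t5 = ~(t4 ^ t2) = ~((~(p ^ ((~(q & (~(q ^ p)))) ^ (~(q ^ p))))) ^ (~(q & (~(q ^ p)))))
t7 = ~(t5 & t1) = ~((~((~(p ^ ((~(q & (~(q ^ p)))) ^ (~(q ^ p))))) ^ (~(q & (~(q ^ p)))))) & (~(q ^ p)))

~((~((~(p ^ ((~(q & (~(q ^ p)))) ^ (~(q ^ p))))) ^ (~(q & (~(q ^ p)))))) & (~(q ^ p)))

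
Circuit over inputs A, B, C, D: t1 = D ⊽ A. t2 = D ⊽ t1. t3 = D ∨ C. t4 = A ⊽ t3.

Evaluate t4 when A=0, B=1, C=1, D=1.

0

t3 = 1 ∨ 1 = 1
t4 = 0 ⊽ 1 = 0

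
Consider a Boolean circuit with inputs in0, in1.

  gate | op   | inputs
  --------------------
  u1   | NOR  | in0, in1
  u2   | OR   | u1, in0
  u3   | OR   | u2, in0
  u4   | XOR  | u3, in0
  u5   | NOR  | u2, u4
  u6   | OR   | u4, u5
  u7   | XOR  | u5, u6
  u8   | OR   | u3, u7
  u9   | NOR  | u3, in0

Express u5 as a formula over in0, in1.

((in0 NOR in1) OR in0) NOR ((((in0 NOR in1) OR in0) OR in0) XOR in0)

u1 = in0 NOR in1
u2 = u1 OR in0 = (in0 NOR in1) OR in0
u3 = u2 OR in0 = ((in0 NOR in1) OR in0) OR in0
u4 = u3 XOR in0 = (((in0 NOR in1) OR in0) OR in0) XOR in0
u5 = u2 NOR u4 = ((in0 NOR in1) OR in0) NOR ((((in0 NOR in1) OR in0) OR in0) XOR in0)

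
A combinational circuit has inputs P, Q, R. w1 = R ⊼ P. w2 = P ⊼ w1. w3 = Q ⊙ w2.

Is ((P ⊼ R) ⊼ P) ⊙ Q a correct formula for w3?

Yes

w1 = R ⊼ P
w2 = P ⊼ w1 = P ⊼ (R ⊼ P)
w3 = Q ⊙ w2 = Q ⊙ (P ⊼ (R ⊼ P))
At P=0, Q=0, R=0: circuit gives 0, formula gives 0.
At P=0, Q=1, R=0: circuit gives 1, formula gives 1.
Agrees on all 8 inputs.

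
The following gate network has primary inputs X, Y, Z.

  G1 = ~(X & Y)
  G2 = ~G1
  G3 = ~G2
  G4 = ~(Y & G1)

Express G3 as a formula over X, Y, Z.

G1 = ~(X & Y)
G2 = ~G1 = ~(~(X & Y))
G3 = ~G2 = ~~(~(X & Y))

~~(~(X & Y))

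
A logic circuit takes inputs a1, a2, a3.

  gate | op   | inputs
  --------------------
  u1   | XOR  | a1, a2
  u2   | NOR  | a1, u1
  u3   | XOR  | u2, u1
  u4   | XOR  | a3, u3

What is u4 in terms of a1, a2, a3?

a3 XOR ((a1 NOR (a1 XOR a2)) XOR (a1 XOR a2))

u1 = a1 XOR a2
u2 = a1 NOR u1 = a1 NOR (a1 XOR a2)
u3 = u2 XOR u1 = (a1 NOR (a1 XOR a2)) XOR (a1 XOR a2)
u4 = a3 XOR u3 = a3 XOR ((a1 NOR (a1 XOR a2)) XOR (a1 XOR a2))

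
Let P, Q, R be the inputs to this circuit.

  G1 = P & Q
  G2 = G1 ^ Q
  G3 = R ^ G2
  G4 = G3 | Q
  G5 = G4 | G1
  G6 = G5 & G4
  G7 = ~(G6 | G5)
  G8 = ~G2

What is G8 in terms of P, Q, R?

~((P & Q) ^ Q)

G1 = P & Q
G2 = G1 ^ Q = (P & Q) ^ Q
G8 = ~G2 = ~((P & Q) ^ Q)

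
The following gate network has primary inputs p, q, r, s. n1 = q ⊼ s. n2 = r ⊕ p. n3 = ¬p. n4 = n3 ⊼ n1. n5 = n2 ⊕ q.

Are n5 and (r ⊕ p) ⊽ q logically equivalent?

No

n2 = r ⊕ p
n5 = n2 ⊕ q = (r ⊕ p) ⊕ q
At p=0, q=0, r=0, s=0: circuit gives 0, formula gives 1.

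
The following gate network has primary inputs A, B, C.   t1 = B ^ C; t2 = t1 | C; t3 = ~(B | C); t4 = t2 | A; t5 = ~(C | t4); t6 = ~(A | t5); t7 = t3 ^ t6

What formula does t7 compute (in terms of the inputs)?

t1 = B ^ C
t2 = t1 | C = (B ^ C) | C
t3 = ~(B | C)
t4 = t2 | A = ((B ^ C) | C) | A
t5 = ~(C | t4) = ~(C | (((B ^ C) | C) | A))
t6 = ~(A | t5) = ~(A | (~(C | (((B ^ C) | C) | A))))
t7 = t3 ^ t6 = (~(B | C)) ^ (~(A | (~(C | (((B ^ C) | C) | A)))))

(~(B | C)) ^ (~(A | (~(C | (((B ^ C) | C) | A)))))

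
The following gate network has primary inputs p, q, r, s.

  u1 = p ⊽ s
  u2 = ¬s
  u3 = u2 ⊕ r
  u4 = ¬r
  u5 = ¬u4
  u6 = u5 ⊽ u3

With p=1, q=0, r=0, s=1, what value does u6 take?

u2 = ¬1 = 0
u3 = 0 ⊕ 0 = 0
u4 = ¬0 = 1
u5 = ¬1 = 0
u6 = 0 ⊽ 0 = 1

1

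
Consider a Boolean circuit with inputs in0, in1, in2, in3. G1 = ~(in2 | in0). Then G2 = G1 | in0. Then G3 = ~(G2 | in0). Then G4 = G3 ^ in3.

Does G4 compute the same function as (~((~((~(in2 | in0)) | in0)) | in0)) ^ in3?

No

G1 = ~(in2 | in0)
G2 = G1 | in0 = (~(in2 | in0)) | in0
G3 = ~(G2 | in0) = ~(((~(in2 | in0)) | in0) | in0)
G4 = G3 ^ in3 = (~(((~(in2 | in0)) | in0) | in0)) ^ in3
At in0=0, in1=0, in2=0, in3=0: circuit gives 0, formula gives 1.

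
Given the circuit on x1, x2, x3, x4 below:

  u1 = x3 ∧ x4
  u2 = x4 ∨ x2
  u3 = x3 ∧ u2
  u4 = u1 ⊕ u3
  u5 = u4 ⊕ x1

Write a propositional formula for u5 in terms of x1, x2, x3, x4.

u1 = x3 ∧ x4
u2 = x4 ∨ x2
u3 = x3 ∧ u2 = x3 ∧ (x4 ∨ x2)
u4 = u1 ⊕ u3 = (x3 ∧ x4) ⊕ (x3 ∧ (x4 ∨ x2))
u5 = u4 ⊕ x1 = ((x3 ∧ x4) ⊕ (x3 ∧ (x4 ∨ x2))) ⊕ x1

((x3 ∧ x4) ⊕ (x3 ∧ (x4 ∨ x2))) ⊕ x1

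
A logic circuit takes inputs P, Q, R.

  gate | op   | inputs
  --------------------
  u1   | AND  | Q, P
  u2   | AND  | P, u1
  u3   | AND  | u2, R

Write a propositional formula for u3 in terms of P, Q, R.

u1 = Q AND P
u2 = P AND u1 = P AND (Q AND P)
u3 = u2 AND R = (P AND (Q AND P)) AND R

(P AND (Q AND P)) AND R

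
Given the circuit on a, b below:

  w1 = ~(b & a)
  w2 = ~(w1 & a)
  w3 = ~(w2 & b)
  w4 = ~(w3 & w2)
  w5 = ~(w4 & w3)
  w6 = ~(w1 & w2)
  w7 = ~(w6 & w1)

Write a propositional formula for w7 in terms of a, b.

~((~((~(b & a)) & (~((~(b & a)) & a)))) & (~(b & a)))

w1 = ~(b & a)
w2 = ~(w1 & a) = ~((~(b & a)) & a)
w6 = ~(w1 & w2) = ~((~(b & a)) & (~((~(b & a)) & a)))
w7 = ~(w6 & w1) = ~((~((~(b & a)) & (~((~(b & a)) & a)))) & (~(b & a)))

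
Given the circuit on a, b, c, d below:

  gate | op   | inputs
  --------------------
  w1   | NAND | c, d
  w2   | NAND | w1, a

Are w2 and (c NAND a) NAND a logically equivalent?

w1 = c NAND d
w2 = w1 NAND a = (c NAND d) NAND a
At a=1, b=0, c=1, d=0: circuit gives 0, formula gives 1.

No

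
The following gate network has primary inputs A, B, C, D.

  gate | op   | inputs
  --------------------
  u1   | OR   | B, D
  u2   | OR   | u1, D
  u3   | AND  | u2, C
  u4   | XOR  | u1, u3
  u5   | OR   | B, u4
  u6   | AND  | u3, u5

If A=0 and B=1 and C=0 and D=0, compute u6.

0

u1 = 1 OR 0 = 1
u2 = 1 OR 0 = 1
u3 = 1 AND 0 = 0
u4 = 1 XOR 0 = 1
u5 = 1 OR 1 = 1
u6 = 0 AND 1 = 0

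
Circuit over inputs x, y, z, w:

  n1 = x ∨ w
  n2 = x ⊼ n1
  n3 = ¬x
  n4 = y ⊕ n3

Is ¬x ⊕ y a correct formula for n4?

Yes

n3 = ¬x
n4 = y ⊕ n3 = y ⊕ ¬x
At x=0, y=1, z=0, w=0: circuit gives 0, formula gives 0.
At x=0, y=0, z=0, w=0: circuit gives 1, formula gives 1.
Agrees on all 16 inputs.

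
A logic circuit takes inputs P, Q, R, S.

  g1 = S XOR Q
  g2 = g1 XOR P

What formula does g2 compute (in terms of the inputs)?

(S XOR Q) XOR P

g1 = S XOR Q
g2 = g1 XOR P = (S XOR Q) XOR P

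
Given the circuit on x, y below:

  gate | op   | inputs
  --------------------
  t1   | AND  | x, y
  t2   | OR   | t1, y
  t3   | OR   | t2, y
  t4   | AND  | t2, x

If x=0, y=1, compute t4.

t1 = 0 AND 1 = 0
t2 = 0 OR 1 = 1
t4 = 1 AND 0 = 0

0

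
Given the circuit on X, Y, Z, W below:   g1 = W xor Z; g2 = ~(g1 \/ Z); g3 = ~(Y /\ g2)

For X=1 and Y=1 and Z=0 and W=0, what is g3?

g1 = 0 xor 0 = 0
g2 = ~(0 \/ 0) = 1
g3 = ~(1 /\ 1) = 0

0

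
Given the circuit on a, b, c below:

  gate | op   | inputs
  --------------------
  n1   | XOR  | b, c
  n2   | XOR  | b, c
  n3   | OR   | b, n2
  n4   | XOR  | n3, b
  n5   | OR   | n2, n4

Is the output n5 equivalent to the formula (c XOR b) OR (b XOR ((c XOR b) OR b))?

n2 = b XOR c
n3 = b OR n2 = b OR (b XOR c)
n4 = n3 XOR b = (b OR (b XOR c)) XOR b
n5 = n2 OR n4 = (b XOR c) OR ((b OR (b XOR c)) XOR b)
At a=0, b=0, c=0: circuit gives 0, formula gives 0.
At a=0, b=0, c=1: circuit gives 1, formula gives 1.
Agrees on all 8 inputs.

Yes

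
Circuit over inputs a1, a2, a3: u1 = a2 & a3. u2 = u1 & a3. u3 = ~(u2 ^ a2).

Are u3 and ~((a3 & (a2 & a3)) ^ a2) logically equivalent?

Yes

u1 = a2 & a3
u2 = u1 & a3 = (a2 & a3) & a3
u3 = ~(u2 ^ a2) = ~(((a2 & a3) & a3) ^ a2)
At a1=0, a2=1, a3=0: circuit gives 0, formula gives 0.
At a1=0, a2=0, a3=0: circuit gives 1, formula gives 1.
Agrees on all 8 inputs.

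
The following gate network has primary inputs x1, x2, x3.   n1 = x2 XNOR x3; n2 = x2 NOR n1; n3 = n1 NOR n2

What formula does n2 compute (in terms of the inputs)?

x2 NOR (x2 XNOR x3)

n1 = x2 XNOR x3
n2 = x2 NOR n1 = x2 NOR (x2 XNOR x3)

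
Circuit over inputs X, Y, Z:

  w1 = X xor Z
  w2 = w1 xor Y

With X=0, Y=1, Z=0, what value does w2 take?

1

w1 = 0 xor 0 = 0
w2 = 0 xor 1 = 1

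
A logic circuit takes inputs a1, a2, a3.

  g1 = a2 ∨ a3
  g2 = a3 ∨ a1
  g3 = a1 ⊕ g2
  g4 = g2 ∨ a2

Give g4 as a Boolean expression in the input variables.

g2 = a3 ∨ a1
g4 = g2 ∨ a2 = (a3 ∨ a1) ∨ a2

(a3 ∨ a1) ∨ a2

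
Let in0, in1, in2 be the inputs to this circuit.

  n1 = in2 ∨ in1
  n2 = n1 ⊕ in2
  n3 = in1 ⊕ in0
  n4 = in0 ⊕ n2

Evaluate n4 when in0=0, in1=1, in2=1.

n1 = 1 ∨ 1 = 1
n2 = 1 ⊕ 1 = 0
n4 = 0 ⊕ 0 = 0

0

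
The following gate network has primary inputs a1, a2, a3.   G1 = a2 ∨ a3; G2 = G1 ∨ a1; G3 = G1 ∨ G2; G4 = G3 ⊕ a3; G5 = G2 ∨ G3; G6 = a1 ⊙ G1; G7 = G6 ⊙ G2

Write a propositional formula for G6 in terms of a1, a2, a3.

a1 ⊙ (a2 ∨ a3)

G1 = a2 ∨ a3
G6 = a1 ⊙ G1 = a1 ⊙ (a2 ∨ a3)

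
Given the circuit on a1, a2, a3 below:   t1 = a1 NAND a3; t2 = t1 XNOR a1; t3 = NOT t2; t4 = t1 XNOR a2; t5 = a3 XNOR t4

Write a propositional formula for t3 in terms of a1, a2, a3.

NOT ((a1 NAND a3) XNOR a1)

t1 = a1 NAND a3
t2 = t1 XNOR a1 = (a1 NAND a3) XNOR a1
t3 = NOT t2 = NOT ((a1 NAND a3) XNOR a1)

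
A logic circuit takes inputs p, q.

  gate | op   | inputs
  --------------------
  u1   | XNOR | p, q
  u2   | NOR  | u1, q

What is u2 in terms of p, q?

u1 = p XNOR q
u2 = u1 NOR q = (p XNOR q) NOR q

(p XNOR q) NOR q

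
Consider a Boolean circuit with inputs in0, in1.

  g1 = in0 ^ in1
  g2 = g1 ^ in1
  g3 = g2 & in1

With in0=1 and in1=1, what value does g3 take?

g1 = 1 ^ 1 = 0
g2 = 0 ^ 1 = 1
g3 = 1 & 1 = 1

1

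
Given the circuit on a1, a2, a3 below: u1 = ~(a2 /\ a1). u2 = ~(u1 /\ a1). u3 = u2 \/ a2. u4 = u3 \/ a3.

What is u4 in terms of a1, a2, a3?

u1 = ~(a2 /\ a1)
u2 = ~(u1 /\ a1) = ~((~(a2 /\ a1)) /\ a1)
u3 = u2 \/ a2 = (~((~(a2 /\ a1)) /\ a1)) \/ a2
u4 = u3 \/ a3 = ((~((~(a2 /\ a1)) /\ a1)) \/ a2) \/ a3

((~((~(a2 /\ a1)) /\ a1)) \/ a2) \/ a3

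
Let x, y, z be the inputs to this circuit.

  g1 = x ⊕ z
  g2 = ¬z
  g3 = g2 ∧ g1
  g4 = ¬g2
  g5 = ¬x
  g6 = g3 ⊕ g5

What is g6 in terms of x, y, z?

g1 = x ⊕ z
g2 = ¬z
g3 = g2 ∧ g1 = ¬z ∧ (x ⊕ z)
g5 = ¬x
g6 = g3 ⊕ g5 = (¬z ∧ (x ⊕ z)) ⊕ ¬x

(¬z ∧ (x ⊕ z)) ⊕ ¬x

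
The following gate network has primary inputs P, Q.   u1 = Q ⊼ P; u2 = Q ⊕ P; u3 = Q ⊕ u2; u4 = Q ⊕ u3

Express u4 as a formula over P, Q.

Q ⊕ (Q ⊕ (Q ⊕ P))

u2 = Q ⊕ P
u3 = Q ⊕ u2 = Q ⊕ (Q ⊕ P)
u4 = Q ⊕ u3 = Q ⊕ (Q ⊕ (Q ⊕ P))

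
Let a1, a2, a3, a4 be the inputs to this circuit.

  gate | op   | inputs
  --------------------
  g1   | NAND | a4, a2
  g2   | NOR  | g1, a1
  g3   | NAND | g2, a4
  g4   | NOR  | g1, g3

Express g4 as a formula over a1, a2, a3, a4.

g1 = a4 NAND a2
g2 = g1 NOR a1 = (a4 NAND a2) NOR a1
g3 = g2 NAND a4 = ((a4 NAND a2) NOR a1) NAND a4
g4 = g1 NOR g3 = (a4 NAND a2) NOR (((a4 NAND a2) NOR a1) NAND a4)

(a4 NAND a2) NOR (((a4 NAND a2) NOR a1) NAND a4)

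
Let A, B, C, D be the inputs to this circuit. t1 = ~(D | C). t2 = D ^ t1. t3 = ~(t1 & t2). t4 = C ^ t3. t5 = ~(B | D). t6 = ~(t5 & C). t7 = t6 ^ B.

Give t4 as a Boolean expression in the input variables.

C ^ (~((~(D | C)) & (D ^ (~(D | C)))))

t1 = ~(D | C)
t2 = D ^ t1 = D ^ (~(D | C))
t3 = ~(t1 & t2) = ~((~(D | C)) & (D ^ (~(D | C))))
t4 = C ^ t3 = C ^ (~((~(D | C)) & (D ^ (~(D | C)))))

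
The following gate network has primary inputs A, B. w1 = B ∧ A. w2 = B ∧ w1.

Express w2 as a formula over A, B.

B ∧ (B ∧ A)

w1 = B ∧ A
w2 = B ∧ w1 = B ∧ (B ∧ A)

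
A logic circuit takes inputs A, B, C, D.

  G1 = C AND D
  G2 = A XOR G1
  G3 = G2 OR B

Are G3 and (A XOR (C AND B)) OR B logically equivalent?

No

G1 = C AND D
G2 = A XOR G1 = A XOR (C AND D)
G3 = G2 OR B = (A XOR (C AND D)) OR B
At A=0, B=0, C=1, D=1: circuit gives 1, formula gives 0.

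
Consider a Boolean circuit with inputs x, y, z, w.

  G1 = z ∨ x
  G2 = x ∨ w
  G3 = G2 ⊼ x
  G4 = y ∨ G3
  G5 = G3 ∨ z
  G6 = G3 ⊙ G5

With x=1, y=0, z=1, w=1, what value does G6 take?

G2 = 1 ∨ 1 = 1
G3 = 1 ⊼ 1 = 0
G5 = 0 ∨ 1 = 1
G6 = 0 ⊙ 1 = 0

0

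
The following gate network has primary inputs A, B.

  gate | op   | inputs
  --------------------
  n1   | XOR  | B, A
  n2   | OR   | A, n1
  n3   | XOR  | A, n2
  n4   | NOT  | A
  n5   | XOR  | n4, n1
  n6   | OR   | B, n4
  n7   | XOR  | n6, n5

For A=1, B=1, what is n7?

1

n1 = 1 XOR 1 = 0
n4 = NOT 1 = 0
n5 = 0 XOR 0 = 0
n6 = 1 OR 0 = 1
n7 = 1 XOR 0 = 1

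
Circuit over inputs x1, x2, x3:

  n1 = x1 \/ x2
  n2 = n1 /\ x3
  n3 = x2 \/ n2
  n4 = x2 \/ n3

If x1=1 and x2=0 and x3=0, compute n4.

0

n1 = 1 \/ 0 = 1
n2 = 1 /\ 0 = 0
n3 = 0 \/ 0 = 0
n4 = 0 \/ 0 = 0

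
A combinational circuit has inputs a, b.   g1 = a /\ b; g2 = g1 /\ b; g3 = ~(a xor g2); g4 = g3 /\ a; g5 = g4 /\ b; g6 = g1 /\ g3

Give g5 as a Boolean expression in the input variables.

g1 = a /\ b
g2 = g1 /\ b = (a /\ b) /\ b
g3 = ~(a xor g2) = ~(a xor ((a /\ b) /\ b))
g4 = g3 /\ a = (~(a xor ((a /\ b) /\ b))) /\ a
g5 = g4 /\ b = ((~(a xor ((a /\ b) /\ b))) /\ a) /\ b

((~(a xor ((a /\ b) /\ b))) /\ a) /\ b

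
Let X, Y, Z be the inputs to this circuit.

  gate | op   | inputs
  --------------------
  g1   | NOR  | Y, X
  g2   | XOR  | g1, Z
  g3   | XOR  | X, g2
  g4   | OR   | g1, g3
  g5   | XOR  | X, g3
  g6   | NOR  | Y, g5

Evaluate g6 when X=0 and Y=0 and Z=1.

1

g1 = 0 NOR 0 = 1
g2 = 1 XOR 1 = 0
g3 = 0 XOR 0 = 0
g5 = 0 XOR 0 = 0
g6 = 0 NOR 0 = 1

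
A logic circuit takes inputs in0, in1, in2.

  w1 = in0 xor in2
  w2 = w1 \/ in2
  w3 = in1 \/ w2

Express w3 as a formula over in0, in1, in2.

w1 = in0 xor in2
w2 = w1 \/ in2 = (in0 xor in2) \/ in2
w3 = in1 \/ w2 = in1 \/ ((in0 xor in2) \/ in2)

in1 \/ ((in0 xor in2) \/ in2)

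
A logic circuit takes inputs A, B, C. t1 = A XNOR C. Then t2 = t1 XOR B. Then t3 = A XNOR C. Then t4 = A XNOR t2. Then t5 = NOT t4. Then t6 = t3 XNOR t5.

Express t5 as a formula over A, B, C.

NOT (A XNOR ((A XNOR C) XOR B))

t1 = A XNOR C
t2 = t1 XOR B = (A XNOR C) XOR B
t4 = A XNOR t2 = A XNOR ((A XNOR C) XOR B)
t5 = NOT t4 = NOT (A XNOR ((A XNOR C) XOR B))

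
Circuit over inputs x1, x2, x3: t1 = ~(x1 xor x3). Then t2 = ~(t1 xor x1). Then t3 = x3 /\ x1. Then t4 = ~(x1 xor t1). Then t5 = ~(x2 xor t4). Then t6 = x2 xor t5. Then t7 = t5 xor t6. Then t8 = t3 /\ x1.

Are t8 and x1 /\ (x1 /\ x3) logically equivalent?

t3 = x3 /\ x1
t8 = t3 /\ x1 = (x3 /\ x1) /\ x1
At x1=0, x2=0, x3=0: circuit gives 0, formula gives 0.
At x1=1, x2=0, x3=1: circuit gives 1, formula gives 1.
Agrees on all 8 inputs.

Yes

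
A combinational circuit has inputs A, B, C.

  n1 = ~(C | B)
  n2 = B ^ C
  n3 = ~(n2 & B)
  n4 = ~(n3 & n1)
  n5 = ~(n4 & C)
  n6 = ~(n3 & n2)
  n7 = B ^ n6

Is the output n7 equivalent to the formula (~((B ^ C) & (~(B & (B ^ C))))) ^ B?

Yes

n2 = B ^ C
n3 = ~(n2 & B) = ~((B ^ C) & B)
n6 = ~(n3 & n2) = ~((~((B ^ C) & B)) & (B ^ C))
n7 = B ^ n6 = B ^ (~((~((B ^ C) & B)) & (B ^ C)))
At A=0, B=0, C=1: circuit gives 0, formula gives 0.
At A=0, B=0, C=0: circuit gives 1, formula gives 1.
Agrees on all 8 inputs.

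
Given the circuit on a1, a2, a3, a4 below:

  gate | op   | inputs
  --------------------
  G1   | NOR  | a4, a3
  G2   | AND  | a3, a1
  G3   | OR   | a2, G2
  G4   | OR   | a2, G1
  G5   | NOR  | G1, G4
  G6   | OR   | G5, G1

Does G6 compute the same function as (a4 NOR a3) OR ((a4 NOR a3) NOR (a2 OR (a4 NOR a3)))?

G1 = a4 NOR a3
G4 = a2 OR G1 = a2 OR (a4 NOR a3)
G5 = G1 NOR G4 = (a4 NOR a3) NOR (a2 OR (a4 NOR a3))
G6 = G5 OR G1 = ((a4 NOR a3) NOR (a2 OR (a4 NOR a3))) OR (a4 NOR a3)
At a1=0, a2=1, a3=0, a4=1: circuit gives 0, formula gives 0.
At a1=0, a2=0, a3=0, a4=0: circuit gives 1, formula gives 1.
Agrees on all 16 inputs.

Yes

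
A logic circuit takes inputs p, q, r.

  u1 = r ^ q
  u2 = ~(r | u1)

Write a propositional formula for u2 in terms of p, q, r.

~(r | (r ^ q))

u1 = r ^ q
u2 = ~(r | u1) = ~(r | (r ^ q))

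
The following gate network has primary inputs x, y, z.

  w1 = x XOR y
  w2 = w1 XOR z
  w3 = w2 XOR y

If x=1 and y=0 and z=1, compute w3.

0

w1 = 1 XOR 0 = 1
w2 = 1 XOR 1 = 0
w3 = 0 XOR 0 = 0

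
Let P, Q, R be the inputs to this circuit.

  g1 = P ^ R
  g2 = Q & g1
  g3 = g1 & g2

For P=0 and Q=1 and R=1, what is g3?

g1 = 0 ^ 1 = 1
g2 = 1 & 1 = 1
g3 = 1 & 1 = 1

1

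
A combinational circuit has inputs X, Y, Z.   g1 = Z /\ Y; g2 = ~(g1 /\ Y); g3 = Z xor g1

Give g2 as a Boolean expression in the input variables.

~((Z /\ Y) /\ Y)

g1 = Z /\ Y
g2 = ~(g1 /\ Y) = ~((Z /\ Y) /\ Y)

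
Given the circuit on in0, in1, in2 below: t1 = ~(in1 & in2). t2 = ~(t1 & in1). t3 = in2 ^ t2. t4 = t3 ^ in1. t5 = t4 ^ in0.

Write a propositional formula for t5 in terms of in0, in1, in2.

t1 = ~(in1 & in2)
t2 = ~(t1 & in1) = ~((~(in1 & in2)) & in1)
t3 = in2 ^ t2 = in2 ^ (~((~(in1 & in2)) & in1))
t4 = t3 ^ in1 = (in2 ^ (~((~(in1 & in2)) & in1))) ^ in1
t5 = t4 ^ in0 = ((in2 ^ (~((~(in1 & in2)) & in1))) ^ in1) ^ in0

((in2 ^ (~((~(in1 & in2)) & in1))) ^ in1) ^ in0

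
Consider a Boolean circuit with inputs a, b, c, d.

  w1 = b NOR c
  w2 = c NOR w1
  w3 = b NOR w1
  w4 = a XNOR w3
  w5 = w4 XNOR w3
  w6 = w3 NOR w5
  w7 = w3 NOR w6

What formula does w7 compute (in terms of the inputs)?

w1 = b NOR c
w3 = b NOR w1 = b NOR (b NOR c)
w4 = a XNOR w3 = a XNOR (b NOR (b NOR c))
w5 = w4 XNOR w3 = (a XNOR (b NOR (b NOR c))) XNOR (b NOR (b NOR c))
w6 = w3 NOR w5 = (b NOR (b NOR c)) NOR ((a XNOR (b NOR (b NOR c))) XNOR (b NOR (b NOR c)))
w7 = w3 NOR w6 = (b NOR (b NOR c)) NOR ((b NOR (b NOR c)) NOR ((a XNOR (b NOR (b NOR c))) XNOR (b NOR (b NOR c))))

(b NOR (b NOR c)) NOR ((b NOR (b NOR c)) NOR ((a XNOR (b NOR (b NOR c))) XNOR (b NOR (b NOR c))))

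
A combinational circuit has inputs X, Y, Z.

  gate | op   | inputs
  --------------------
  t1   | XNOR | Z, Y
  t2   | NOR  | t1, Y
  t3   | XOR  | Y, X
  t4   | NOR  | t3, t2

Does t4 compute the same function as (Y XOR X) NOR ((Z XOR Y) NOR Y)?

No

t1 = Z XNOR Y
t2 = t1 NOR Y = (Z XNOR Y) NOR Y
t3 = Y XOR X
t4 = t3 NOR t2 = (Y XOR X) NOR ((Z XNOR Y) NOR Y)
At X=0, Y=0, Z=0: circuit gives 1, formula gives 0.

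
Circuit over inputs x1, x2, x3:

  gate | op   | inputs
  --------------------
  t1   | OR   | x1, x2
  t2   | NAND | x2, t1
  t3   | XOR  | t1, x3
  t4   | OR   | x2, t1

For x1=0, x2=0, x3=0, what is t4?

t1 = 0 OR 0 = 0
t4 = 0 OR 0 = 0

0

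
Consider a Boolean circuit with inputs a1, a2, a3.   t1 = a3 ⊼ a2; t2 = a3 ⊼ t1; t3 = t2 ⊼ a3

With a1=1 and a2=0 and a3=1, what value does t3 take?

1

t1 = 1 ⊼ 0 = 1
t2 = 1 ⊼ 1 = 0
t3 = 0 ⊼ 1 = 1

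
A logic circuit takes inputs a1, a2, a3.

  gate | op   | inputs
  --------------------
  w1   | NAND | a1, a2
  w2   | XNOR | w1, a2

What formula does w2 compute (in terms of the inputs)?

w1 = a1 NAND a2
w2 = w1 XNOR a2 = (a1 NAND a2) XNOR a2

(a1 NAND a2) XNOR a2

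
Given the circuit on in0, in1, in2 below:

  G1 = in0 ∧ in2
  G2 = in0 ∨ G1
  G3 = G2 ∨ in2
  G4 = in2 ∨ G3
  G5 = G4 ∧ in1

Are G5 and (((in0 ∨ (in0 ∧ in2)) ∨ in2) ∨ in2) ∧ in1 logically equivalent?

Yes

G1 = in0 ∧ in2
G2 = in0 ∨ G1 = in0 ∨ (in0 ∧ in2)
G3 = G2 ∨ in2 = (in0 ∨ (in0 ∧ in2)) ∨ in2
G4 = in2 ∨ G3 = in2 ∨ ((in0 ∨ (in0 ∧ in2)) ∨ in2)
G5 = G4 ∧ in1 = (in2 ∨ ((in0 ∨ (in0 ∧ in2)) ∨ in2)) ∧ in1
At in0=0, in1=0, in2=0: circuit gives 0, formula gives 0.
At in0=0, in1=1, in2=1: circuit gives 1, formula gives 1.
Agrees on all 8 inputs.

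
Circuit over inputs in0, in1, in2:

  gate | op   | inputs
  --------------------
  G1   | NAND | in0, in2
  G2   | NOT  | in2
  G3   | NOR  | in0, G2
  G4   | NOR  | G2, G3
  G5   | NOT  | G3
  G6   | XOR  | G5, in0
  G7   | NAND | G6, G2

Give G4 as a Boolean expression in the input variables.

NOT in2 NOR (in0 NOR NOT in2)

G2 = NOT in2
G3 = in0 NOR G2 = in0 NOR NOT in2
G4 = G2 NOR G3 = NOT in2 NOR (in0 NOR NOT in2)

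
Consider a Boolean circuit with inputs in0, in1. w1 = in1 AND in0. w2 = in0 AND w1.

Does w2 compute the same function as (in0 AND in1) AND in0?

Yes

w1 = in1 AND in0
w2 = in0 AND w1 = in0 AND (in1 AND in0)
At in0=0, in1=0: circuit gives 0, formula gives 0.
At in0=1, in1=1: circuit gives 1, formula gives 1.
Agrees on all 4 inputs.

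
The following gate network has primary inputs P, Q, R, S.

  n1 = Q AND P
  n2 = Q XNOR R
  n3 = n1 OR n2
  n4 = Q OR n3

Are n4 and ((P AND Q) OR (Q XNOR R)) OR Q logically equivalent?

Yes

n1 = Q AND P
n2 = Q XNOR R
n3 = n1 OR n2 = (Q AND P) OR (Q XNOR R)
n4 = Q OR n3 = Q OR ((Q AND P) OR (Q XNOR R))
At P=0, Q=0, R=1, S=0: circuit gives 0, formula gives 0.
At P=0, Q=0, R=0, S=0: circuit gives 1, formula gives 1.
Agrees on all 16 inputs.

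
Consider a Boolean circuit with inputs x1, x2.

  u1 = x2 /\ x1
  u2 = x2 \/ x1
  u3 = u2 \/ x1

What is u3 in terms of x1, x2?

(x2 \/ x1) \/ x1

u2 = x2 \/ x1
u3 = u2 \/ x1 = (x2 \/ x1) \/ x1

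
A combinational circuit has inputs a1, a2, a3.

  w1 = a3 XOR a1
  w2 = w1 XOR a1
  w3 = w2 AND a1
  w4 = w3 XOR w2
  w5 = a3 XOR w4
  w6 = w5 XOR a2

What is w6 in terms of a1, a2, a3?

(a3 XOR ((((a3 XOR a1) XOR a1) AND a1) XOR ((a3 XOR a1) XOR a1))) XOR a2

w1 = a3 XOR a1
w2 = w1 XOR a1 = (a3 XOR a1) XOR a1
w3 = w2 AND a1 = ((a3 XOR a1) XOR a1) AND a1
w4 = w3 XOR w2 = (((a3 XOR a1) XOR a1) AND a1) XOR ((a3 XOR a1) XOR a1)
w5 = a3 XOR w4 = a3 XOR ((((a3 XOR a1) XOR a1) AND a1) XOR ((a3 XOR a1) XOR a1))
w6 = w5 XOR a2 = (a3 XOR ((((a3 XOR a1) XOR a1) AND a1) XOR ((a3 XOR a1) XOR a1))) XOR a2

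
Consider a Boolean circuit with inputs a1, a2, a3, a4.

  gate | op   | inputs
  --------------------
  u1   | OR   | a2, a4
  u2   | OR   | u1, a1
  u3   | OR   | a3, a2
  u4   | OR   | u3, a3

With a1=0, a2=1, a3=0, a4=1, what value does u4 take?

u3 = 0 OR 1 = 1
u4 = 1 OR 0 = 1

1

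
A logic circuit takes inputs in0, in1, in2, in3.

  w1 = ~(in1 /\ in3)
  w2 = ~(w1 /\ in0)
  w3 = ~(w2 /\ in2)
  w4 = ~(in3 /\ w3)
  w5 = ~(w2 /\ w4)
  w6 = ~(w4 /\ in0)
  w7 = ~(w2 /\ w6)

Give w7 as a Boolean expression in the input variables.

~((~((~(in1 /\ in3)) /\ in0)) /\ (~((~(in3 /\ (~((~((~(in1 /\ in3)) /\ in0)) /\ in2)))) /\ in0)))

w1 = ~(in1 /\ in3)
w2 = ~(w1 /\ in0) = ~((~(in1 /\ in3)) /\ in0)
w3 = ~(w2 /\ in2) = ~((~((~(in1 /\ in3)) /\ in0)) /\ in2)
w4 = ~(in3 /\ w3) = ~(in3 /\ (~((~((~(in1 /\ in3)) /\ in0)) /\ in2)))
w6 = ~(w4 /\ in0) = ~((~(in3 /\ (~((~((~(in1 /\ in3)) /\ in0)) /\ in2)))) /\ in0)
w7 = ~(w2 /\ w6) = ~((~((~(in1 /\ in3)) /\ in0)) /\ (~((~(in3 /\ (~((~((~(in1 /\ in3)) /\ in0)) /\ in2)))) /\ in0)))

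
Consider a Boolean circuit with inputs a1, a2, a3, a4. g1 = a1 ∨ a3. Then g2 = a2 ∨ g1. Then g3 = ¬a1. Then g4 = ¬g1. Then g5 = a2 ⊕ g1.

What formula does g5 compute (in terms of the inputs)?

g1 = a1 ∨ a3
g5 = a2 ⊕ g1 = a2 ⊕ (a1 ∨ a3)

a2 ⊕ (a1 ∨ a3)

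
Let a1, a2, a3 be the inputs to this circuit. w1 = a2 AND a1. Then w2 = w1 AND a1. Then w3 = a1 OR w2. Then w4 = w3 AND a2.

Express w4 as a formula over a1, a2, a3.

(a1 OR ((a2 AND a1) AND a1)) AND a2

w1 = a2 AND a1
w2 = w1 AND a1 = (a2 AND a1) AND a1
w3 = a1 OR w2 = a1 OR ((a2 AND a1) AND a1)
w4 = w3 AND a2 = (a1 OR ((a2 AND a1) AND a1)) AND a2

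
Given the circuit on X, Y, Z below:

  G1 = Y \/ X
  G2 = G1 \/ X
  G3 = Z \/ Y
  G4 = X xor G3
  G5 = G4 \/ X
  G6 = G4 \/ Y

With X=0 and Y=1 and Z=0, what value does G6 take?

1

G3 = 0 \/ 1 = 1
G4 = 0 xor 1 = 1
G6 = 1 \/ 1 = 1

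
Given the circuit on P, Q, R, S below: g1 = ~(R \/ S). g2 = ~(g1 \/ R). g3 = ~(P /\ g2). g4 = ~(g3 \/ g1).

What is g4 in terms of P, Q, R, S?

~((~(P /\ (~((~(R \/ S)) \/ R)))) \/ (~(R \/ S)))

g1 = ~(R \/ S)
g2 = ~(g1 \/ R) = ~((~(R \/ S)) \/ R)
g3 = ~(P /\ g2) = ~(P /\ (~((~(R \/ S)) \/ R)))
g4 = ~(g3 \/ g1) = ~((~(P /\ (~((~(R \/ S)) \/ R)))) \/ (~(R \/ S)))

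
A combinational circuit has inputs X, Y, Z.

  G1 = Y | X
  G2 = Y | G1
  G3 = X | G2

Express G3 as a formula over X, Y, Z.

X | (Y | (Y | X))

G1 = Y | X
G2 = Y | G1 = Y | (Y | X)
G3 = X | G2 = X | (Y | (Y | X))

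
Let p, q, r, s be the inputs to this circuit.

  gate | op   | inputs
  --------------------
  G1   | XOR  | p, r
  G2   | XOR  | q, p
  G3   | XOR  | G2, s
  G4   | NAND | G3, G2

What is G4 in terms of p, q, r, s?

G2 = q XOR p
G3 = G2 XOR s = (q XOR p) XOR s
G4 = G3 NAND G2 = ((q XOR p) XOR s) NAND (q XOR p)

((q XOR p) XOR s) NAND (q XOR p)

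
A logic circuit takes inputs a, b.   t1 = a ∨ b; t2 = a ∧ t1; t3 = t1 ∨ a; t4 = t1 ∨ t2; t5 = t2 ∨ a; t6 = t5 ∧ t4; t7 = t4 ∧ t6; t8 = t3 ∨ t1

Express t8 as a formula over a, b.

t1 = a ∨ b
t3 = t1 ∨ a = (a ∨ b) ∨ a
t8 = t3 ∨ t1 = ((a ∨ b) ∨ a) ∨ (a ∨ b)

((a ∨ b) ∨ a) ∨ (a ∨ b)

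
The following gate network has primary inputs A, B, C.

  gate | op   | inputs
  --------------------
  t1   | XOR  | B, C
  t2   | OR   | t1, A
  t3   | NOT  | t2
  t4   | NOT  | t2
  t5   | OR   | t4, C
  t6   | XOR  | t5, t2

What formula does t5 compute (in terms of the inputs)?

NOT ((B XOR C) OR A) OR C

t1 = B XOR C
t2 = t1 OR A = (B XOR C) OR A
t4 = NOT t2 = NOT ((B XOR C) OR A)
t5 = t4 OR C = NOT ((B XOR C) OR A) OR C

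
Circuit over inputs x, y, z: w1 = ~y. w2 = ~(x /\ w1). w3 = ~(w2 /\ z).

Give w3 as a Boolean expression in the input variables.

~((~(x /\ ~y)) /\ z)

w1 = ~y
w2 = ~(x /\ w1) = ~(x /\ ~y)
w3 = ~(w2 /\ z) = ~((~(x /\ ~y)) /\ z)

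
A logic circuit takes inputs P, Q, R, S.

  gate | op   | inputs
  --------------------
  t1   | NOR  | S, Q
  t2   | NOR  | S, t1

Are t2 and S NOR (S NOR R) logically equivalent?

t1 = S NOR Q
t2 = S NOR t1 = S NOR (S NOR Q)
At P=0, Q=0, R=1, S=0: circuit gives 0, formula gives 1.

No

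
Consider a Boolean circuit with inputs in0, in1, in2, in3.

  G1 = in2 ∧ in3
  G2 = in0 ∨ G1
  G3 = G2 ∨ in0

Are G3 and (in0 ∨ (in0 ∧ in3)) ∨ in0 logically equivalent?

G1 = in2 ∧ in3
G2 = in0 ∨ G1 = in0 ∨ (in2 ∧ in3)
G3 = G2 ∨ in0 = (in0 ∨ (in2 ∧ in3)) ∨ in0
At in0=0, in1=0, in2=1, in3=1: circuit gives 1, formula gives 0.

No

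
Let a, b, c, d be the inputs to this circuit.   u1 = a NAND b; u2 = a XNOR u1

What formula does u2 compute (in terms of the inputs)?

a XNOR (a NAND b)

u1 = a NAND b
u2 = a XNOR u1 = a XNOR (a NAND b)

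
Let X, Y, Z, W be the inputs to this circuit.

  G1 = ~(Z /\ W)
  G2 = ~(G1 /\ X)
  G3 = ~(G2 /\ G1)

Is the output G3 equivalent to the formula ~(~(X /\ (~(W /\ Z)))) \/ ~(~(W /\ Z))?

Yes

G1 = ~(Z /\ W)
G2 = ~(G1 /\ X) = ~((~(Z /\ W)) /\ X)
G3 = ~(G2 /\ G1) = ~((~((~(Z /\ W)) /\ X)) /\ (~(Z /\ W)))
At X=0, Y=0, Z=0, W=0: circuit gives 0, formula gives 0.
At X=0, Y=0, Z=1, W=1: circuit gives 1, formula gives 1.
Agrees on all 16 inputs.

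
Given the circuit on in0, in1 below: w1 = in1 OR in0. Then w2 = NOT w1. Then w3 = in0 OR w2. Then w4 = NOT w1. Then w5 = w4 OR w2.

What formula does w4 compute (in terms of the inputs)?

w1 = in1 OR in0
w4 = NOT w1 = NOT (in1 OR in0)

NOT (in1 OR in0)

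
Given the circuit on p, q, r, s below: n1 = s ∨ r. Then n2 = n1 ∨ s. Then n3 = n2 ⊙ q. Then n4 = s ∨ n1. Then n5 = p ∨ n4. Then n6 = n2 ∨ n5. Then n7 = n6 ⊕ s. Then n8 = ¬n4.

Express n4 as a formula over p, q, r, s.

s ∨ (s ∨ r)

n1 = s ∨ r
n4 = s ∨ n1 = s ∨ (s ∨ r)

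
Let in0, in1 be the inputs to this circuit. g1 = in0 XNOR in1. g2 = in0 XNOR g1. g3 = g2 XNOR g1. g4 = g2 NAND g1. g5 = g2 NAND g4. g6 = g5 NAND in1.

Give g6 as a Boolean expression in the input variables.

g1 = in0 XNOR in1
g2 = in0 XNOR g1 = in0 XNOR (in0 XNOR in1)
g4 = g2 NAND g1 = (in0 XNOR (in0 XNOR in1)) NAND (in0 XNOR in1)
g5 = g2 NAND g4 = (in0 XNOR (in0 XNOR in1)) NAND ((in0 XNOR (in0 XNOR in1)) NAND (in0 XNOR in1))
g6 = g5 NAND in1 = ((in0 XNOR (in0 XNOR in1)) NAND ((in0 XNOR (in0 XNOR in1)) NAND (in0 XNOR in1))) NAND in1

((in0 XNOR (in0 XNOR in1)) NAND ((in0 XNOR (in0 XNOR in1)) NAND (in0 XNOR in1))) NAND in1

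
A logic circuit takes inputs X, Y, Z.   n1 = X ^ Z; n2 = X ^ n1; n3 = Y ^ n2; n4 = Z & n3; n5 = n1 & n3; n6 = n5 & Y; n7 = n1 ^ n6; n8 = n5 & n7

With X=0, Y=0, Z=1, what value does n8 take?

n1 = 0 ^ 1 = 1
n2 = 0 ^ 1 = 1
n3 = 0 ^ 1 = 1
n5 = 1 & 1 = 1
n6 = 1 & 0 = 0
n7 = 1 ^ 0 = 1
n8 = 1 & 1 = 1

1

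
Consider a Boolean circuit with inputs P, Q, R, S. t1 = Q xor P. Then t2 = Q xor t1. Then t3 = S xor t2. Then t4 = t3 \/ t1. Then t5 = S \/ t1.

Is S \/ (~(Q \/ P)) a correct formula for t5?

No

t1 = Q xor P
t5 = S \/ t1 = S \/ (Q xor P)
At P=0, Q=0, R=0, S=0: circuit gives 0, formula gives 1.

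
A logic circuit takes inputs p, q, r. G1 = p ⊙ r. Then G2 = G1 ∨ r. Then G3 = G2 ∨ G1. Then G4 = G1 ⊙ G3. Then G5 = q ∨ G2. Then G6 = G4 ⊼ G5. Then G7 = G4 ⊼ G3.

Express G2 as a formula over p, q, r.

(p ⊙ r) ∨ r

G1 = p ⊙ r
G2 = G1 ∨ r = (p ⊙ r) ∨ r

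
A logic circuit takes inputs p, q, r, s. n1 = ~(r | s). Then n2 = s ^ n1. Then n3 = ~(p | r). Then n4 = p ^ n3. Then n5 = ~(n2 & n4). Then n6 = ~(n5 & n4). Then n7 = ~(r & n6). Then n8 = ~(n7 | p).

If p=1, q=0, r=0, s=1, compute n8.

n1 = ~(0 | 1) = 0
n2 = 1 ^ 0 = 1
n3 = ~(1 | 0) = 0
n4 = 1 ^ 0 = 1
n5 = ~(1 & 1) = 0
n6 = ~(0 & 1) = 1
n7 = ~(0 & 1) = 1
n8 = ~(1 | 1) = 0

0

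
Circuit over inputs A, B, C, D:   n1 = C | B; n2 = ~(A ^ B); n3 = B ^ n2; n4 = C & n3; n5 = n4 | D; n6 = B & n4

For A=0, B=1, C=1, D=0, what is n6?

1

n2 = ~(0 ^ 1) = 0
n3 = 1 ^ 0 = 1
n4 = 1 & 1 = 1
n6 = 1 & 1 = 1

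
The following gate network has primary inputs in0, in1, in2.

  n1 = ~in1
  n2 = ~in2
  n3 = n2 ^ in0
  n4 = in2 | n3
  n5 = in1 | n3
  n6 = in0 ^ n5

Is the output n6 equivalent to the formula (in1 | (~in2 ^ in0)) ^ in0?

Yes

n2 = ~in2
n3 = n2 ^ in0 = ~in2 ^ in0
n5 = in1 | n3 = in1 | (~in2 ^ in0)
n6 = in0 ^ n5 = in0 ^ (in1 | (~in2 ^ in0))
At in0=0, in1=0, in2=1: circuit gives 0, formula gives 0.
At in0=0, in1=0, in2=0: circuit gives 1, formula gives 1.
Agrees on all 8 inputs.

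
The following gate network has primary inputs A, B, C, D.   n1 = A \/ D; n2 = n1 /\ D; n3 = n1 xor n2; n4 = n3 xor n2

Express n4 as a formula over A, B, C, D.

n1 = A \/ D
n2 = n1 /\ D = (A \/ D) /\ D
n3 = n1 xor n2 = (A \/ D) xor ((A \/ D) /\ D)
n4 = n3 xor n2 = ((A \/ D) xor ((A \/ D) /\ D)) xor ((A \/ D) /\ D)

((A \/ D) xor ((A \/ D) /\ D)) xor ((A \/ D) /\ D)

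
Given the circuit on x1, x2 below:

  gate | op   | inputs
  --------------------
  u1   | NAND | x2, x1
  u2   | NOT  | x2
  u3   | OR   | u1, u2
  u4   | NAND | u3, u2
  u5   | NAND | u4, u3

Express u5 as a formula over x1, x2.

u1 = x2 NAND x1
u2 = NOT x2
u3 = u1 OR u2 = (x2 NAND x1) OR NOT x2
u4 = u3 NAND u2 = ((x2 NAND x1) OR NOT x2) NAND NOT x2
u5 = u4 NAND u3 = (((x2 NAND x1) OR NOT x2) NAND NOT x2) NAND ((x2 NAND x1) OR NOT x2)

(((x2 NAND x1) OR NOT x2) NAND NOT x2) NAND ((x2 NAND x1) OR NOT x2)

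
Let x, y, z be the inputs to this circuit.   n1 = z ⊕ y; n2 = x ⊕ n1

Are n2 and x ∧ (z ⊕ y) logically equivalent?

No

n1 = z ⊕ y
n2 = x ⊕ n1 = x ⊕ (z ⊕ y)
At x=0, y=0, z=1: circuit gives 1, formula gives 0.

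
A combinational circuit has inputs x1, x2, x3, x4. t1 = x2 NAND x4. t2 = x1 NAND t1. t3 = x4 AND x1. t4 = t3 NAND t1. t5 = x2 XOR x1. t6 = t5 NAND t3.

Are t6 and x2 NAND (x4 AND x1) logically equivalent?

t3 = x4 AND x1
t5 = x2 XOR x1
t6 = t5 NAND t3 = (x2 XOR x1) NAND (x4 AND x1)
At x1=1, x2=0, x3=0, x4=1: circuit gives 0, formula gives 1.

No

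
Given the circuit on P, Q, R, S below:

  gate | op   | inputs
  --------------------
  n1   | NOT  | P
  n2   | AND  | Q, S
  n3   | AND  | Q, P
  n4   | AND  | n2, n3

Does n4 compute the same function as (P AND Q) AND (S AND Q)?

n2 = Q AND S
n3 = Q AND P
n4 = n2 AND n3 = (Q AND S) AND (Q AND P)
At P=0, Q=0, R=0, S=0: circuit gives 0, formula gives 0.
At P=1, Q=1, R=0, S=1: circuit gives 1, formula gives 1.
Agrees on all 16 inputs.

Yes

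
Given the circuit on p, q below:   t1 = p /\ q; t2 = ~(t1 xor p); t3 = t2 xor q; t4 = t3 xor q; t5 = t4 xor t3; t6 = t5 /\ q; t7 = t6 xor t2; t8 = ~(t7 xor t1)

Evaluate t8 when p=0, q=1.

t1 = 0 /\ 1 = 0
t2 = ~(0 xor 0) = 1
t3 = 1 xor 1 = 0
t4 = 0 xor 1 = 1
t5 = 1 xor 0 = 1
t6 = 1 /\ 1 = 1
t7 = 1 xor 1 = 0
t8 = ~(0 xor 0) = 1

1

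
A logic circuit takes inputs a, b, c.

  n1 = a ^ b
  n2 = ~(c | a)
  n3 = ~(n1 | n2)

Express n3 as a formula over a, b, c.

n1 = a ^ b
n2 = ~(c | a)
n3 = ~(n1 | n2) = ~((a ^ b) | (~(c | a)))

~((a ^ b) | (~(c | a)))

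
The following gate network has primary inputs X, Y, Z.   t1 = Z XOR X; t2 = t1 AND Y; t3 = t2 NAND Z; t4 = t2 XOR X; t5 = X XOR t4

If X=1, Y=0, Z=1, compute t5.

0

t1 = 1 XOR 1 = 0
t2 = 0 AND 0 = 0
t4 = 0 XOR 1 = 1
t5 = 1 XOR 1 = 0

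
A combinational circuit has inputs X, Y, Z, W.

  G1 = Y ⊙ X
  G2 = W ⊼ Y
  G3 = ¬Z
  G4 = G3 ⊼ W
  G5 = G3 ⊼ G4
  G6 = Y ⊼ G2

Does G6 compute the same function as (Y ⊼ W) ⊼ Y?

G2 = W ⊼ Y
G6 = Y ⊼ G2 = Y ⊼ (W ⊼ Y)
At X=0, Y=1, Z=0, W=0: circuit gives 0, formula gives 0.
At X=0, Y=0, Z=0, W=0: circuit gives 1, formula gives 1.
Agrees on all 16 inputs.

Yes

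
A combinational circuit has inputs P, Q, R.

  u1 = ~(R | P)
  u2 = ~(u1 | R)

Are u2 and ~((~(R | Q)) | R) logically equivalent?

No

u1 = ~(R | P)
u2 = ~(u1 | R) = ~((~(R | P)) | R)
At P=0, Q=1, R=0: circuit gives 0, formula gives 1.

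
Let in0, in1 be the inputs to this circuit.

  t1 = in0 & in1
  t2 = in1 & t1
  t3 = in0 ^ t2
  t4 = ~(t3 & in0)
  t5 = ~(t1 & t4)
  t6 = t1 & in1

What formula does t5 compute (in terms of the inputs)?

t1 = in0 & in1
t2 = in1 & t1 = in1 & (in0 & in1)
t3 = in0 ^ t2 = in0 ^ (in1 & (in0 & in1))
t4 = ~(t3 & in0) = ~((in0 ^ (in1 & (in0 & in1))) & in0)
t5 = ~(t1 & t4) = ~((in0 & in1) & (~((in0 ^ (in1 & (in0 & in1))) & in0)))

~((in0 & in1) & (~((in0 ^ (in1 & (in0 & in1))) & in0)))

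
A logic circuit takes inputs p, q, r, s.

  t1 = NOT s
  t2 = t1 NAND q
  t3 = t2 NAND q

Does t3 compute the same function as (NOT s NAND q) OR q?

No

t1 = NOT s
t2 = t1 NAND q = NOT s NAND q
t3 = t2 NAND q = (NOT s NAND q) NAND q
At p=0, q=1, r=0, s=1: circuit gives 0, formula gives 1.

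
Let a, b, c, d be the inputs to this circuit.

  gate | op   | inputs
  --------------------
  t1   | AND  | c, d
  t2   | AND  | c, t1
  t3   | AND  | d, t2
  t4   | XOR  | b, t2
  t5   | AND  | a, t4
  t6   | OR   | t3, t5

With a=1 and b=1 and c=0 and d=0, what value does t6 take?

1

t1 = 0 AND 0 = 0
t2 = 0 AND 0 = 0
t3 = 0 AND 0 = 0
t4 = 1 XOR 0 = 1
t5 = 1 AND 1 = 1
t6 = 0 OR 1 = 1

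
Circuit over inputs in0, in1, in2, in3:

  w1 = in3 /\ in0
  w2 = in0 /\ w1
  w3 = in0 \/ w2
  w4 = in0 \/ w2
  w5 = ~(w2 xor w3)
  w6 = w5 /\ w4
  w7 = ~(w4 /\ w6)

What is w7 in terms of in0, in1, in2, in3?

w1 = in3 /\ in0
w2 = in0 /\ w1 = in0 /\ (in3 /\ in0)
w3 = in0 \/ w2 = in0 \/ (in0 /\ (in3 /\ in0))
w4 = in0 \/ w2 = in0 \/ (in0 /\ (in3 /\ in0))
w5 = ~(w2 xor w3) = ~((in0 /\ (in3 /\ in0)) xor (in0 \/ (in0 /\ (in3 /\ in0))))
w6 = w5 /\ w4 = (~((in0 /\ (in3 /\ in0)) xor (in0 \/ (in0 /\ (in3 /\ in0))))) /\ (in0 \/ (in0 /\ (in3 /\ in0)))
w7 = ~(w4 /\ w6) = ~((in0 \/ (in0 /\ (in3 /\ in0))) /\ ((~((in0 /\ (in3 /\ in0)) xor (in0 \/ (in0 /\ (in3 /\ in0))))) /\ (in0 \/ (in0 /\ (in3 /\ in0)))))

~((in0 \/ (in0 /\ (in3 /\ in0))) /\ ((~((in0 /\ (in3 /\ in0)) xor (in0 \/ (in0 /\ (in3 /\ in0))))) /\ (in0 \/ (in0 /\ (in3 /\ in0)))))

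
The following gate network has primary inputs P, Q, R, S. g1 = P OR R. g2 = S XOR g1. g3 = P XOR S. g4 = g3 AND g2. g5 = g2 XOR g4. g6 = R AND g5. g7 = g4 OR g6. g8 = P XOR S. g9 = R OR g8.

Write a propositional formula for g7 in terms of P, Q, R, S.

((P XOR S) AND (S XOR (P OR R))) OR (R AND ((S XOR (P OR R)) XOR ((P XOR S) AND (S XOR (P OR R)))))

g1 = P OR R
g2 = S XOR g1 = S XOR (P OR R)
g3 = P XOR S
g4 = g3 AND g2 = (P XOR S) AND (S XOR (P OR R))
g5 = g2 XOR g4 = (S XOR (P OR R)) XOR ((P XOR S) AND (S XOR (P OR R)))
g6 = R AND g5 = R AND ((S XOR (P OR R)) XOR ((P XOR S) AND (S XOR (P OR R))))
g7 = g4 OR g6 = ((P XOR S) AND (S XOR (P OR R))) OR (R AND ((S XOR (P OR R)) XOR ((P XOR S) AND (S XOR (P OR R)))))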